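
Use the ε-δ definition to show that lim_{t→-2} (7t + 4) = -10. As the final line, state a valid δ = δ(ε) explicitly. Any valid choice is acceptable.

δ = ε/7

Fix ε > 0. We need δ > 0 so that 0 < |t + 2| < δ implies |(7t + 4) + 10| < ε.
|(7t + 4) + 10| = |7t + 14| = 7|t + 2|.
Thus it suffices that |t + 2| < ε/7.
Choosing δ = ε/7 gives |(7t + 4) + 10| = 7|t + 2| < ε whenever |t + 2| < δ.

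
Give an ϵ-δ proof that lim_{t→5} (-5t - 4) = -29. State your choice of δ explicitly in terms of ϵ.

δ = ϵ/5

Suppose ϵ > 0. We need δ > 0 so that 0 < |t − 5| < δ implies |(-5t - 4) + 29| < ϵ.
Since (-5t - 4) + 29 = -5(t − 5), we have |(-5t - 4) + 29| = 5|t − 5|.
So 5|t − 5| < ϵ exactly when |t − 5| < ϵ/5.
Choosing δ = ϵ/5 gives |(-5t - 4) + 29| = 5|t − 5| < ϵ whenever |t − 5| < δ.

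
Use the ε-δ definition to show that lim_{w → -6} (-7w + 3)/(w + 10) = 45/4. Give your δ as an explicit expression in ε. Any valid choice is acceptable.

Suppose ε > 0. We want δ > 0 with 0 < |w + 6| < δ ⇒ |(-7w + 3)/(w + 10) − (45/4)| < ε.
Combining over a common denominator, (-7w + 3)/(w + 10) − (45/4) = [(-7w + 3)·4 − 45·(w + 10)] / [4·(w + 10)] = -73(w + 6) / (4(w + 10)).
So |(-7w + 3)/(w + 10) − (45/4)| = 73|w + 6| / (4·|w + 10|).
Require δ ≤ 2, so |w + 10| ≥ |4| − |w + 6| > 4 − 2 = 2.
Hence |(-7w + 3)/(w + 10) − (45/4)| < 73|w + 6|/(4·2) = (73/8)|w + 6|, which is < ε once |w + 6| < (8/73)ε.
Take δ = min(2, (8/73)ε). Then 0 < |w + 6| < δ forces both bounds, so |(-7w + 3)/(w + 10) − (45/4)| < ε.

δ = min(2, (8/73)ε)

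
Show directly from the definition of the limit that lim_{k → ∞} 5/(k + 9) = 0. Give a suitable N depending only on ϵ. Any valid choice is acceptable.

N = 5/ϵ

Let ϵ > 0 be given. For k ≥ 1, |5/(k + 9) − 0| = 5/(k + 9) ≤ 5/k.
We need 5/k < ϵ, i.e. k > 5/ϵ.
Take N = 5/ϵ. If k > N then |5/(k + 9)| ≤ 5/k < ϵ.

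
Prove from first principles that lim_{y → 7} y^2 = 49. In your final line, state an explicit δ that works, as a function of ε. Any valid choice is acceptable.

Suppose ε > 0. We seek δ > 0 with 0 < |y − 7| < δ ⇒ |y^2 − 49| < ε.
Factor: y^2 − 49 = (y − 7)(y + 7), so |y^2 − 49| = |y − 7|·|y + 7|.
Impose δ ≤ 1 so that |y| < 8; then |y + 7| ≤ 15.
Hence |y^2 − 49| ≤ 15|y − 7|, which is < ε once |y − 7| < ε/15.
Take δ = min(1, ε/15). If 0 < |y − 7| < δ then both bounds hold and |y^2 − 49| ≤ 15|y − 7| < 15·(ε/15) = ε.

δ = min(1, ε/15)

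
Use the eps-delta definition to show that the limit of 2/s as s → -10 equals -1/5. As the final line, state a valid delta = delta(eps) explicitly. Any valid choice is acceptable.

Fix eps > 0. We seek delta > 0 such that 0 < |s + 10| < delta implies |2/s + 1/5| < eps.
|2/s + 1/5| = 2·|-10 − s|/(10·|s|) = 2|s + 10|/(10|s|).
Require delta ≤ 5 so that |s| > 10 − 5 = 5, hence 10|s| > 50.
Then |2/s + 1/5| < 2|s + 10|/50, which is < eps when |s + 10| < 25eps.
Take delta = min(5, 25eps). Then 0 < |s + 10| < delta gives both |s + 10| < 5 and |s + 10| < 25eps, so |2/s + 1/5| < eps.

delta = min(5, 25eps)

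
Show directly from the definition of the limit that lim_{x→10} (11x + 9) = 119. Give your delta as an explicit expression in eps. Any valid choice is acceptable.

delta = eps/11

Fix eps > 0. We need delta > 0 so that 0 < |x − 10| < delta implies |(11x + 9) − 119| < eps.
Since (11x + 9) − 119 = 11(x − 10), we have |(11x + 9) − 119| = 11|x − 10|.
So 11|x − 10| < eps exactly when |x − 10| < eps/11.
Take delta = eps/11. If 0 < |x − 10| < delta then |(11x + 9) − 119| = 11|x − 10| < 11·(eps/11) = eps.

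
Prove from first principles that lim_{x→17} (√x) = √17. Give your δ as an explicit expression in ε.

Let ε > 0. We want δ > 0 such that 0 < |x − 17| < δ implies |√x − √17| < ε.
Multiplying by the conjugate, |√x − √17| = |x − 17|/(√x + √17).
Restrict δ ≤ 17 so that |x − 17| < 17 forces x > 0, and then √x + √17 > √17.
Hence |√x − √17| < |x − 17|/√17, which is < ε once |x − 17| < √17·ε.
Take δ = min(17, √17·ε). If 0 < |x − 17| < δ then x > 0 and |√x − √17| < |x − 17|/√17 < ε.

δ = min(17, √17·ε)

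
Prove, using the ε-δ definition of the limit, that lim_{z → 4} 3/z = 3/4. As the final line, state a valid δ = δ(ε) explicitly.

Let ε > 0. We seek δ > 0 such that 0 < |z − 4| < δ implies |3/z − (3/4)| < ε.
|3/z − (3/4)| = 3·|4 − z|/(4·|z|) = 3|z − 4|/(4|z|).
Restrict δ ≤ 2. Then |z − 4| < 2 gives |z| > 2, so 4|z| > 8.
Then |3/z − (3/4)| < 3|z − 4|/8, which is < ε when |z − 4| < (8/3)ε.
Take δ = min(2, (8/3)ε). Then 0 < |z − 4| < δ gives both |z − 4| < 2 and |z − 4| < (8/3)ε, so |3/z − (3/4)| < ε.

δ = min(2, (8/3)ε)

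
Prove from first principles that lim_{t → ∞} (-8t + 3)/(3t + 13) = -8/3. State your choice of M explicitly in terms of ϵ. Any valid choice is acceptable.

M = (113/9)/ϵ

Let ϵ > 0. We seek M > 0 such that t > M implies |(-8t + 3)/(3t + 13) + 8/3| < ϵ.
(-8t + 3)/(3t + 13) + 8/3 = (3(-8t + 3) − (-8)(3t + 13)) / (3(3t + 13)) = 113/(3(3t + 13)).
For t > 0 we have 3t + 13 > 3t, so |(-8t + 3)/(3t + 13) + 8/3| = 113/(3(3t + 13)) < 113/(3·3t) = (113/9)/t.
Thus |(-8t + 3)/(3t + 13) + 8/3| < ϵ whenever t > (113/9)/ϵ.
Take M = (113/9)/ϵ. If t > M then |(-8t + 3)/(3t + 13) + 8/3| < (113/9)/t < ϵ.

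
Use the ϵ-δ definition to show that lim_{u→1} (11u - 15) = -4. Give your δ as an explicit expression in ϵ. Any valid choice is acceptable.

Suppose ϵ > 0. We need δ > 0 so that 0 < |u − 1| < δ implies |(11u - 15) + 4| < ϵ.
|(11u - 15) + 4| = |11u - 11| = 11|u − 1|.
Thus it suffices that |u − 1| < ϵ/11.
Choosing δ = ϵ/11 gives |(11u - 15) + 4| = 11|u − 1| < ϵ whenever |u − 1| < δ.

δ = ϵ/11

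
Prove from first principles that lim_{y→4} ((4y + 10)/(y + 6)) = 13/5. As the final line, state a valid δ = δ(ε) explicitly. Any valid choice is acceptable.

Suppose ε > 0. We want δ > 0 with 0 < |y − 4| < δ ⇒ |(4y + 10)/(y + 6) − (13/5)| < ε.
Combining over a common denominator, (4y + 10)/(y + 6) − (13/5) = [(4y + 10)·10 − 26·(y + 6)] / [10·(y + 6)] = 14(y − 4) / (10(y + 6)).
So |(4y + 10)/(y + 6) − (13/5)| = 14|y − 4| / (10·|y + 6|).
Restrict δ ≤ 5. Then |y − 4| < 5 gives |y + 6| = |(y − 4) + 10| ≥ 10 − 5 = 5.
Hence |(4y + 10)/(y + 6) − (13/5)| < 14|y − 4|/(10·5) = (7/25)|y − 4|, which is < ε once |y − 4| < (25/7)ε.
Take δ = min(5, (25/7)ε). Then 0 < |y − 4| < δ forces both bounds, so |(4y + 10)/(y + 6) − (13/5)| < ε.

δ = min(5, (25/7)ε)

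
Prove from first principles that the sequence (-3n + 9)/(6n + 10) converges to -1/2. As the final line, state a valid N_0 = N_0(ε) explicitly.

Let ε > 0. For n ≥ 1, |(-3n + 9)/(6n + 10) + 1/2| = |84|/(6(6n + 10)) = 84/(6(6n + 10)).
Since 6n + 10 ≥ 6n for n ≥ 1, this is ≤ 84/(6·6n) = (7/3)/n.
So |(-3n + 9)/(6n + 10) + 1/2| < ε whenever n > (7/3)/ε.
Take N_0 = (7/3)/ε. If n > N_0 then |(-3n + 9)/(6n + 10) + 1/2| ≤ (7/3)/n < ε.

N_0 = (7/3)/ε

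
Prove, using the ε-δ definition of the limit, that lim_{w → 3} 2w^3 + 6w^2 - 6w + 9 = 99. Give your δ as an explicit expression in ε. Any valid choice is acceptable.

δ = min(1, ε/110)

Let ε > 0 be given. We want δ > 0 such that 0 < |w − 3| < δ implies |(2w^3 + 6w^2 - 6w + 9) − 99| < ε.
(2w^3 + 6w^2 - 6w + 9) − 99 = 2w^3 + 6w^2 - 6w - 90 = (w − 3)(2w^2 + 12w + 30).
So |(2w^3 + 6w^2 - 6w + 9) − 99| = |w − 3|·|2w^2 + 12w + 30|.
Require δ ≤ 1. Then |w − 3| < 1 gives |w| < 4, and by the triangle inequality |2w^2 + 12w + 30| ≤ 2·4^2 + 12·4 + 30 = 110.
Hence |(2w^3 + 6w^2 - 6w + 9) − 99| ≤ 110|w − 3| < ε provided |w − 3| < ε/110.
Take δ = min(1, ε/110). Then 0 < |w − 3| < δ gives both |w − 3| < 1 and |w − 3| < ε/110, so |(2w^3 + 6w^2 - 6w + 9) − 99| < ε.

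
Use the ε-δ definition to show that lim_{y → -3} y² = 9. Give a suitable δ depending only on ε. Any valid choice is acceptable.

Let ε > 0. We seek δ > 0 with 0 < |y + 3| < δ ⇒ |y² − 9| < ε.
Factor: y² − 9 = (y + 3)(y - 3), so |y² − 9| = |y + 3|·|y - 3|.
Impose δ ≤ 1 so that |y| < 4; then |y - 3| ≤ 7.
Hence |y² − 9| ≤ 7|y + 3|, which is < ε once |y + 3| < ε/7.
Take δ = min(1, ε/7). If 0 < |y + 3| < δ then both bounds hold and |y² − 9| ≤ 7|y + 3| < 7·(ε/7) = ε.

δ = min(1, ε/7)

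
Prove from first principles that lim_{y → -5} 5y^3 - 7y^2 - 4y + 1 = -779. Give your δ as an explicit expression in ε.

Let ε > 0 be given. We want δ > 0 such that 0 < |y + 5| < δ implies |(5y^3 - 7y^2 - 4y + 1) + 779| < ε.
(5y^3 - 7y^2 - 4y + 1) + 779 = 5y^3 - 7y^2 - 4y + 780 = (y + 5)(5y^2 - 32y + 156).
So |(5y^3 - 7y^2 - 4y + 1) + 779| = |y + 5|·|5y^2 - 32y + 156|.
Require δ ≤ 1. Then |y + 5| < 1 gives |y| < 6, and by the triangle inequality |5y^2 - 32y + 156| ≤ 5·6^2 + 32·6 + 156 = 528.
Hence |(5y^3 - 7y^2 - 4y + 1) + 779| ≤ 528|y + 5| < ε provided |y + 5| < ε/528.
Choosing δ = min(1, ε/528) ensures both conditions, hence |(5y^3 - 7y^2 - 4y + 1) + 779| < ε.

δ = min(1, ε/528)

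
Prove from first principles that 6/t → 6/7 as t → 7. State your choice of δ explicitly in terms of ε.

Suppose ε > 0. We seek δ > 0 such that 0 < |t − 7| < δ implies |6/t − (6/7)| < ε.
|6/t − (6/7)| = 6·|7 − t|/(7·|t|) = 6|t − 7|/(7|t|).
Restrict δ ≤ 7/2. Then |t − 7| < 7/2 gives |t| > 7/2, so 7|t| > 49/2.
Then |6/t − (6/7)| < 6|t − 7|/(49/2), which is < ε when |t − 7| < (49/12)ε.
Take δ = min(7/2, (49/12)ε). Then 0 < |t − 7| < δ gives both |t − 7| < 7/2 and |t − 7| < (49/12)ε, so |6/t − (6/7)| < ε.

δ = min(7/2, (49/12)ε)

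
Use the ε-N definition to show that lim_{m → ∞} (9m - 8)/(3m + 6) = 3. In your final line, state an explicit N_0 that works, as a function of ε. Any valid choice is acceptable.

Let ε > 0. For m ≥ 1, |(9m - 8)/(3m + 6) − 3| = |-78|/(3(3m + 6)) = 78/(3(3m + 6)).
Since 3m + 6 ≥ 3m for m ≥ 1, this is ≤ 78/(3·3m) = (26/3)/m.
So |(9m - 8)/(3m + 6) − 3| < ε whenever m > (26/3)/ε.
Take N_0 = (26/3)/ε. If m > N_0 then |(9m - 8)/(3m + 6) − 3| ≤ (26/3)/m < ε.

N_0 = (26/3)/ε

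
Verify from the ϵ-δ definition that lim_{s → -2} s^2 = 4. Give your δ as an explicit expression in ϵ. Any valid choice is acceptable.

Let ϵ > 0. We seek δ > 0 with 0 < |s + 2| < δ ⇒ |s^2 − 4| < ϵ.
Factor: s^2 − 4 = (s + 2)(s - 2), so |s^2 − 4| = |s + 2|·|s - 2|.
Restrict δ ≤ 1. Then |s + 2| < 1 gives |s| < 3, so by the triangle inequality |s - 2| ≤ 3 + 2 = 5.
Hence |s^2 − 4| ≤ 5|s + 2|, which is < ϵ once |s + 2| < ϵ/5.
Take δ = min(1, ϵ/5). If 0 < |s + 2| < δ then both bounds hold and |s^2 − 4| ≤ 5|s + 2| < 5·(ϵ/5) = ϵ.

δ = min(1, ϵ/5)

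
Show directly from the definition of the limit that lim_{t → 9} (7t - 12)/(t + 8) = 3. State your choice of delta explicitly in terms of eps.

Let eps > 0. We want delta > 0 with 0 < |t − 9| < delta ⇒ |(7t - 12)/(t + 8) − 3| < eps.
Combining over a common denominator, (7t - 12)/(t + 8) − 3 = [(7t - 12)·17 − 51·(t + 8)] / [17·(t + 8)] = 68(t − 9) / (17(t + 8)).
So |(7t - 12)/(t + 8) − 3| = 68|t − 9| / (17·|t + 8|).
Require delta ≤ 17/2, so |t + 8| ≥ |17| − |t − 9| > 17 − 17/2 = 17/2.
Hence |(7t - 12)/(t + 8) − 3| < 68|t − 9|/(17·(17/2)) = (8/17)|t − 9|, which is < eps once |t − 9| < (17/8)eps.
Take delta = min(17/2, (17/8)eps). Then 0 < |t − 9| < delta forces both bounds, so |(7t - 12)/(t + 8) − 3| < eps.

delta = min(17/2, (17/8)eps)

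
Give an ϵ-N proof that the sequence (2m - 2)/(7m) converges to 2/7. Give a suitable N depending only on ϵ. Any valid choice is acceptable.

N = (2/7)/ϵ

Suppose ϵ > 0. For m ≥ 1, |(2m - 2)/(7m) − (2/7)| = |-14|/(7(7m)) = 14/(7(7m)).
Since 7m ≥ 7m for m ≥ 1, this is ≤ 14/(7·7m) = (2/7)/m.
So |(2m - 2)/(7m) − (2/7)| < ϵ whenever m > (2/7)/ϵ.
Take N = (2/7)/ϵ. If m > N then |(2m - 2)/(7m) − (2/7)| ≤ (2/7)/m < ϵ.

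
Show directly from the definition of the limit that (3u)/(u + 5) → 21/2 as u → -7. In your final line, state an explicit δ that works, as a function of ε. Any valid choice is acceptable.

δ = min(1, (2/15)ε)

Let ε > 0 be given. We want δ > 0 with 0 < |u + 7| < δ ⇒ |(3u)/(u + 5) − (21/2)| < ε.
Combining over a common denominator, (3u)/(u + 5) − (21/2) = [(3u)·(-2) − (-21)·(u + 5)] / [(-2)·(u + 5)] = 15(u + 7) / ((-2)(u + 5)).
So |(3u)/(u + 5) − (21/2)| = 15|u + 7| / (2·|u + 5|).
Require δ ≤ 1, so |u + 5| ≥ |-2| − |u + 7| > 2 − 1 = 1.
Hence |(3u)/(u + 5) − (21/2)| < 15|u + 7|/(2·1) = (15/2)|u + 7|, which is < ε once |u + 7| < (2/15)ε.
Take δ = min(1, (2/15)ε). Then 0 < |u + 7| < δ forces both bounds, so |(3u)/(u + 5) − (21/2)| < ε.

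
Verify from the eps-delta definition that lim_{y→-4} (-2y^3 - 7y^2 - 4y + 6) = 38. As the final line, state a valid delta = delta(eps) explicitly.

Fix eps > 0. We want delta > 0 such that 0 < |y + 4| < delta implies |(-2y^3 - 7y^2 - 4y + 6) − 38| < eps.
(-2y^3 - 7y^2 - 4y + 6) − 38 = -2y^3 - 7y^2 - 4y - 32 = (y + 4)(-2y^2 + y - 8).
So |(-2y^3 - 7y^2 - 4y + 6) − 38| = |y + 4|·|-2y^2 + y - 8|.
Require delta ≤ 2. Then |y + 4| < 2 gives |y| < 6, and by the triangle inequality |-2y^2 + y - 8| ≤ 2·6^2 + 6 + 8 = 86.
Hence |(-2y^3 - 7y^2 - 4y + 6) − 38| ≤ 86|y + 4| < eps provided |y + 4| < eps/86.
Take delta = min(2, eps/86). Then 0 < |y + 4| < delta gives both |y + 4| < 2 and |y + 4| < eps/86, so |(-2y^3 - 7y^2 - 4y + 6) − 38| < eps.

delta = min(2, eps/86)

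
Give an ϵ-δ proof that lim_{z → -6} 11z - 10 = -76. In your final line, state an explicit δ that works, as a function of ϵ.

Suppose ϵ > 0. We need δ > 0 so that 0 < |z + 6| < δ implies |(11z - 10) + 76| < ϵ.
|(11z - 10) + 76| = |11z + 66| = 11|z + 6|.
So 11|z + 6| < ϵ exactly when |z + 6| < ϵ/11.
Choosing δ = ϵ/11 gives |(11z - 10) + 76| = 11|z + 6| < ϵ whenever |z + 6| < δ.

δ = ϵ/11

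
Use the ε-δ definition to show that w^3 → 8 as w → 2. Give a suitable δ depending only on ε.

δ = min(2, ε/28)

Let ε > 0. We seek δ > 0 with 0 < |w − 2| < δ ⇒ |w^3 − 8| < ε.
Factor: w^3 − 8 = (w − 2)(w^2 + 2w + 4), so |w^3 − 8| = |w − 2|·|w^2 + 2w + 4|.
Restrict δ ≤ 2. Then |w − 2| < 2 gives |w| < 4, so by the triangle inequality |w^2 + 2w + 4| ≤ 4^2 + 2·4 + 4 = 28.
Hence |w^3 − 8| ≤ 28|w − 2|, which is < ε once |w − 2| < ε/28.
Take δ = min(2, ε/28). If 0 < |w − 2| < δ then both bounds hold and |w^3 − 8| ≤ 28|w − 2| < 28·(ε/28) = ε.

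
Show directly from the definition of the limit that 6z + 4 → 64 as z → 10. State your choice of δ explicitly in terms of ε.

Let ε > 0. We need δ > 0 so that 0 < |z − 10| < δ implies |(6z + 4) − 64| < ε.
|(6z + 4) − 64| = |6z - 60| = 6|z − 10|.
Thus it suffices that |z − 10| < ε/6.
Take δ = ε/6. If 0 < |z − 10| < δ then |(6z + 4) − 64| = 6|z − 10| < 6·(ε/6) = ε.

δ = ε/6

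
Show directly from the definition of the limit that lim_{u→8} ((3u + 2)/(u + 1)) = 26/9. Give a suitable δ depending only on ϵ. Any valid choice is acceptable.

δ = min(9/2, (81/2)ϵ)

Suppose ϵ > 0. We want δ > 0 with 0 < |u − 8| < δ ⇒ |(3u + 2)/(u + 1) − (26/9)| < ϵ.
Combining over a common denominator, (3u + 2)/(u + 1) − (26/9) = [(3u + 2)·9 − 26·(u + 1)] / [9·(u + 1)] = 1(u − 8) / (9(u + 1)).
So |(3u + 2)/(u + 1) − (26/9)| = |u − 8| / (9·|u + 1|).
Require δ ≤ 9/2, so |u + 1| ≥ |9| − |u − 8| > 9 − 9/2 = 9/2.
Hence |(3u + 2)/(u + 1) − (26/9)| < |u − 8|/(9·(9/2)) = (2/81)|u − 8|, which is < ϵ once |u − 8| < (81/2)ϵ.
Take δ = min(9/2, (81/2)ϵ). Then 0 < |u − 8| < δ forces both bounds, so |(3u + 2)/(u + 1) − (26/9)| < ϵ.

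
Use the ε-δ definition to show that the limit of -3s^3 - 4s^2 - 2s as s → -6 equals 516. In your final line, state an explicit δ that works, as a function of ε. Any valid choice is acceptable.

Suppose ε > 0. We want δ > 0 such that 0 < |s + 6| < δ implies |(-3s^3 - 4s^2 - 2s) − 516| < ε.
(-3s^3 - 4s^2 - 2s) − 516 = -3s^3 - 4s^2 - 2s - 516 = (s + 6)(-3s^2 + 14s - 86).
So |(-3s^3 - 4s^2 - 2s) − 516| = |s + 6|·|-3s^2 + 14s - 86|.
Assume first that |s + 6| < 2, so |s| < 8. Then |-3s^2 + 14s - 86| ≤ 3·8^2 + 14·8 + 86 = 390.
Hence |(-3s^3 - 4s^2 - 2s) − 516| ≤ 390|s + 6| < ε provided |s + 6| < ε/390.
Choosing δ = min(2, ε/390) ensures both conditions, hence |(-3s^3 - 4s^2 - 2s) − 516| < ε.

δ = min(2, ε/390)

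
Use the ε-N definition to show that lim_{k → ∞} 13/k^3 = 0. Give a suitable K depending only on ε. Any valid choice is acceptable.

K = (13/ε)^{1/3}

Fix ε > 0. For k ≥ 1, |13/k^3 − 0| = 13/k^3.
13/k^3 < ε ⇔ k^3 > 13/ε ⇔ k > (13/ε)^{1/3}.
Take K = (13/ε)^{1/3}. Then k > K implies 13/k^3 < ε.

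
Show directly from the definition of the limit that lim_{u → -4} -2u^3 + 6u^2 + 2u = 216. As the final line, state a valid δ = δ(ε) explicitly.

Suppose ε > 0. We want δ > 0 such that 0 < |u + 4| < δ implies |(-2u^3 + 6u^2 + 2u) − 216| < ε.
(-2u^3 + 6u^2 + 2u) − 216 = -2u^3 + 6u^2 + 2u - 216 = (u + 4)(-2u^2 + 14u - 54).
So |(-2u^3 + 6u^2 + 2u) − 216| = |u + 4|·|-2u^2 + 14u - 54|.
Require δ ≤ 1. Then |u + 4| < 1 gives |u| < 5, and by the triangle inequality |-2u^2 + 14u - 54| ≤ 2·5^2 + 14·5 + 54 = 174.
Hence |(-2u^3 + 6u^2 + 2u) − 216| ≤ 174|u + 4| < ε provided |u + 4| < ε/174.
Take δ = min(1, ε/174). Then 0 < |u + 4| < δ gives both |u + 4| < 1 and |u + 4| < ε/174, so |(-2u^3 + 6u^2 + 2u) − 216| < ε.

δ = min(1, ε/174)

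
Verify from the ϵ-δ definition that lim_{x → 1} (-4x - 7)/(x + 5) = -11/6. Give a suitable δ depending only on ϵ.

Suppose ϵ > 0. We want δ > 0 with 0 < |x − 1| < δ ⇒ |(-4x - 7)/(x + 5) + 11/6| < ϵ.
Combining over a common denominator, (-4x - 7)/(x + 5) + 11/6 = [(-4x - 7)·6 − (-11)·(x + 5)] / [6·(x + 5)] = -13(x − 1) / (6(x + 5)).
So |(-4x - 7)/(x + 5) + 11/6| = 13|x − 1| / (6·|x + 5|).
Require δ ≤ 3, so |x + 5| ≥ |6| − |x − 1| > 6 − 3 = 3.
Hence |(-4x - 7)/(x + 5) + 11/6| < 13|x − 1|/(6·3) = (13/18)|x − 1|, which is < ϵ once |x − 1| < (18/13)ϵ.
Take δ = min(3, (18/13)ϵ). Then 0 < |x − 1| < δ forces both bounds, so |(-4x - 7)/(x + 5) + 11/6| < ϵ.

δ = min(3, (18/13)ϵ)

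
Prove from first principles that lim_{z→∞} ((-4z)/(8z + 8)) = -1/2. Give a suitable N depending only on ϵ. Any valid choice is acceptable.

Suppose ϵ > 0. We seek N > 0 such that z > N implies |(-4z)/(8z + 8) + 1/2| < ϵ.
(-4z)/(8z + 8) + 1/2 = (8(-4z) − (-4)(8z + 8)) / (8(8z + 8)) = 32/(8(8z + 8)).
For z > 0 we have 8z + 8 > 8z, so |(-4z)/(8z + 8) + 1/2| = 32/(8(8z + 8)) < 32/(8·8z) = (1/2)/z.
Thus |(-4z)/(8z + 8) + 1/2| < ϵ whenever z > (1/2)/ϵ.
Take N = (1/2)/ϵ. If z > N then |(-4z)/(8z + 8) + 1/2| < (1/2)/z < ϵ.

N = (1/2)/ϵ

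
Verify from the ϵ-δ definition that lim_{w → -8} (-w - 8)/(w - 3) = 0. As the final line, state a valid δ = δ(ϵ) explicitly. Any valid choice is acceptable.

Fix ϵ > 0. We want δ > 0 with 0 < |w + 8| < δ ⇒ |(-w - 8)/(w - 3) − 0| < ϵ.
Combining over a common denominator, (-w - 8)/(w - 3) − 0 = [(-w - 8)·(-11) − 0·(w - 3)] / [(-11)·(w - 3)] = 11(w + 8) / ((-11)(w - 3)).
So |(-w - 8)/(w - 3) − 0| = 11|w + 8| / (11·|w − 3|).
Restrict δ ≤ 11/2. Then |w + 8| < 11/2 gives |w − 3| = |(w + 8) + (-11)| ≥ 11 − 11/2 = 11/2.
Hence |(-w - 8)/(w - 3) − 0| < 11|w + 8|/(11·(11/2)) = (2/11)|w + 8|, which is < ϵ once |w + 8| < (11/2)ϵ.
Take δ = min(11/2, (11/2)ϵ). Then 0 < |w + 8| < δ forces both bounds, so |(-w - 8)/(w - 3) − 0| < ϵ.

δ = min(11/2, (11/2)ϵ)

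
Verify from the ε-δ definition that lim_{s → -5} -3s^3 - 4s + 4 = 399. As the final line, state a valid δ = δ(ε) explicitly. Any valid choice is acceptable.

Let ε > 0 be given. We want δ > 0 such that 0 < |s + 5| < δ implies |(-3s^3 - 4s + 4) − 399| < ε.
(-3s^3 - 4s + 4) − 399 = -3s^3 - 4s - 395 = (s + 5)(-3s^2 + 15s - 79).
So |(-3s^3 - 4s + 4) − 399| = |s + 5|·|-3s^2 + 15s - 79|.
Assume first that |s + 5| < 1, so |s| < 6. Then |-3s^2 + 15s - 79| ≤ 3·6^2 + 15·6 + 79 = 277.
Hence |(-3s^3 - 4s + 4) − 399| ≤ 277|s + 5| < ε provided |s + 5| < ε/277.
Take δ = min(1, ε/277). Then 0 < |s + 5| < δ gives both |s + 5| < 1 and |s + 5| < ε/277, so |(-3s^3 - 4s + 4) − 399| < ε.

δ = min(1, ε/277)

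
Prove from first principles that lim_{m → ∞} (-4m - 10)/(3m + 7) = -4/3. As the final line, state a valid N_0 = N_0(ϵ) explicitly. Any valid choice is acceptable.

Fix ϵ > 0. For m ≥ 1, |(-4m - 10)/(3m + 7) + 4/3| = |-2|/(3(3m + 7)) = 2/(3(3m + 7)).
Since 3m + 7 ≥ 3m for m ≥ 1, this is ≤ 2/(3·3m) = (2/9)/m.
So |(-4m - 10)/(3m + 7) + 4/3| < ϵ whenever m > (2/9)/ϵ.
Take N_0 = (2/9)/ϵ. If m > N_0 then |(-4m - 10)/(3m + 7) + 4/3| ≤ (2/9)/m < ϵ.

N_0 = (2/9)/ϵ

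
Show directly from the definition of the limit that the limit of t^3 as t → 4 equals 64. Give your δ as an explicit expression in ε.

δ = min(1, ε/61)

Suppose ε > 0. We seek δ > 0 with 0 < |t − 4| < δ ⇒ |t^3 − 64| < ε.
Factor: t^3 − 64 = (t − 4)(t^2 + 4t + 16), so |t^3 − 64| = |t − 4|·|t^2 + 4t + 16|.
Impose δ ≤ 1 so that |t| < 5; then |t^2 + 4t + 16| ≤ 61.
Hence |t^3 − 64| ≤ 61|t − 4|, which is < ε once |t − 4| < ε/61.
Take δ = min(1, ε/61). If 0 < |t − 4| < δ then both bounds hold and |t^3 − 64| ≤ 61|t − 4| < 61·(ε/61) = ε.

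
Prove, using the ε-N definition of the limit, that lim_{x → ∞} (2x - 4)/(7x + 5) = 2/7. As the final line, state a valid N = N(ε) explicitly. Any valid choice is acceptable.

N = (38/49)/ε

Let ε > 0. We seek N > 0 such that x > N implies |(2x - 4)/(7x + 5) − (2/7)| < ε.
(2x - 4)/(7x + 5) − (2/7) = (7(2x - 4) − 2(7x + 5)) / (7(7x + 5)) = -38/(7(7x + 5)).
For x > 0 we have 7x + 5 > 7x, so |(2x - 4)/(7x + 5) − (2/7)| = 38/(7(7x + 5)) < 38/(7·7x) = (38/49)/x.
Thus |(2x - 4)/(7x + 5) − (2/7)| < ε whenever x > (38/49)/ε.
Take N = (38/49)/ε. If x > N then |(2x - 4)/(7x + 5) − (2/7)| < (38/49)/x < ε.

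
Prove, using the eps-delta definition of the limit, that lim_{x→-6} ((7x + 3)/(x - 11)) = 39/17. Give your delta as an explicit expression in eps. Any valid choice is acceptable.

delta = min(17/2, (289/160)eps)

Suppose eps > 0. We want delta > 0 with 0 < |x + 6| < delta ⇒ |(7x + 3)/(x - 11) − (39/17)| < eps.
Combining over a common denominator, (7x + 3)/(x - 11) − (39/17) = [(7x + 3)·(-17) − (-39)·(x - 11)] / [(-17)·(x - 11)] = -80(x + 6) / ((-17)(x - 11)).
So |(7x + 3)/(x - 11) − (39/17)| = 80|x + 6| / (17·|x − 11|).
Restrict delta ≤ 17/2. Then |x + 6| < 17/2 gives |x − 11| = |(x + 6) + (-17)| ≥ 17 − 17/2 = 17/2.
Hence |(7x + 3)/(x - 11) − (39/17)| < 80|x + 6|/(17·(17/2)) = (160/289)|x + 6|, which is < eps once |x + 6| < (289/160)eps.
Take delta = min(17/2, (289/160)eps). Then 0 < |x + 6| < delta forces both bounds, so |(7x + 3)/(x - 11) − (39/17)| < eps.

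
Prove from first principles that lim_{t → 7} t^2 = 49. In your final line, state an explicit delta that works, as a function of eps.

delta = min(1, eps/15)

Fix eps > 0. We seek delta > 0 with 0 < |t − 7| < delta ⇒ |t^2 − 49| < eps.
Factor: t^2 − 49 = (t − 7)(t + 7), so |t^2 − 49| = |t − 7|·|t + 7|.
Impose delta ≤ 1 so that |t| < 8; then |t + 7| ≤ 15.
Hence |t^2 − 49| ≤ 15|t − 7|, which is < eps once |t − 7| < eps/15.
Take delta = min(1, eps/15). If 0 < |t − 7| < delta then both bounds hold and |t^2 − 49| ≤ 15|t − 7| < 15·(eps/15) = eps.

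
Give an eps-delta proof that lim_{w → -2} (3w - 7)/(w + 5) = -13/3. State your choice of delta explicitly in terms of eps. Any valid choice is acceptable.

delta = min(3/2, (9/44)eps)

Fix eps > 0. We want delta > 0 with 0 < |w + 2| < delta ⇒ |(3w - 7)/(w + 5) + 13/3| < eps.
Combining over a common denominator, (3w - 7)/(w + 5) + 13/3 = [(3w - 7)·3 − (-13)·(w + 5)] / [3·(w + 5)] = 22(w + 2) / (3(w + 5)).
So |(3w - 7)/(w + 5) + 13/3| = 22|w + 2| / (3·|w + 5|).
Require delta ≤ 3/2, so |w + 5| ≥ |3| − |w + 2| > 3 − 3/2 = 3/2.
Hence |(3w - 7)/(w + 5) + 13/3| < 22|w + 2|/(3·(3/2)) = (44/9)|w + 2|, which is < eps once |w + 2| < (9/44)eps.
Take delta = min(3/2, (9/44)eps). Then 0 < |w + 2| < delta forces both bounds, so |(3w - 7)/(w + 5) + 13/3| < eps.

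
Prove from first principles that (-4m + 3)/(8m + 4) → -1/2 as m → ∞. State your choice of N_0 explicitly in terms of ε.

Let ε > 0. For m ≥ 1, |(-4m + 3)/(8m + 4) + 1/2| = |40|/(8(8m + 4)) = 40/(8(8m + 4)).
Since 8m + 4 ≥ 8m for m ≥ 1, this is ≤ 40/(8·8m) = (5/8)/m.
So |(-4m + 3)/(8m + 4) + 1/2| < ε whenever m > (5/8)/ε.
Take N_0 = (5/8)/ε. If m > N_0 then |(-4m + 3)/(8m + 4) + 1/2| ≤ (5/8)/m < ε.

N_0 = (5/8)/ε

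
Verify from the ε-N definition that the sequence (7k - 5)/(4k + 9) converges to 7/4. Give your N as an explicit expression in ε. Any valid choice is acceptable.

N = (83/16)/ε

Let ε > 0 be given. For k ≥ 1, |(7k - 5)/(4k + 9) − (7/4)| = |-83|/(4(4k + 9)) = 83/(4(4k + 9)).
Since 4k + 9 ≥ 4k for k ≥ 1, this is ≤ 83/(4·4k) = (83/16)/k.
So |(7k - 5)/(4k + 9) − (7/4)| < ε whenever k > (83/16)/ε.
Take N = (83/16)/ε. If k > N then |(7k - 5)/(4k + 9) − (7/4)| ≤ (83/16)/k < ε.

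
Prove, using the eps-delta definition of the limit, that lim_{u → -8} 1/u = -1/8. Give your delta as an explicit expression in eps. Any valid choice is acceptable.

delta = min(4, 32eps)

Fix eps > 0. We seek delta > 0 such that 0 < |u + 8| < delta implies |1/u + 1/8| < eps.
|1/u + 1/8| = |-8 − u|/(8·|u|) = |u + 8|/(8|u|).
Restrict delta ≤ 4. Then |u + 8| < 4 gives |u| > 4, so 8|u| > 32.
Then |1/u + 1/8| < |u + 8|/32, which is < eps when |u + 8| < 32eps.
Take delta = min(4, 32eps). Then 0 < |u + 8| < delta gives both |u + 8| < 4 and |u + 8| < 32eps, so |1/u + 1/8| < eps.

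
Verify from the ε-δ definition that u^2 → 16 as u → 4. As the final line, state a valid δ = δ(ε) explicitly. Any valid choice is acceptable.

Suppose ε > 0. We seek δ > 0 with 0 < |u − 4| < δ ⇒ |u^2 − 16| < ε.
Factor: u^2 − 16 = (u − 4)(u + 4), so |u^2 − 16| = |u − 4|·|u + 4|.
Restrict δ ≤ 2. Then |u − 4| < 2 gives |u| < 6, so by the triangle inequality |u + 4| ≤ 6 + 4 = 10.
Hence |u^2 − 16| ≤ 10|u − 4|, which is < ε once |u − 4| < ε/10.
Take δ = min(2, ε/10). If 0 < |u − 4| < δ then both bounds hold and |u^2 − 16| ≤ 10|u − 4| < 10·(ε/10) = ε.

δ = min(2, ε/10)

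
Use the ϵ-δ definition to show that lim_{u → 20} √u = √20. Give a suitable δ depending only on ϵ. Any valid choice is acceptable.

δ = min(20, √20·ϵ)

Let ϵ > 0 be given. We want δ > 0 such that 0 < |u − 20| < δ implies |√u − √20| < ϵ.
Rationalise: √u − √20 = (u − 20)/(√u + √20), so |√u − √20| = |u − 20|/(√u + √20).
Restrict δ ≤ 20 so that |u − 20| < 20 forces u > 0, and then √u + √20 > √20.
Hence |√u − √20| < |u − 20|/√20, which is < ϵ once |u − 20| < √20·ϵ.
Take δ = min(20, √20·ϵ). If 0 < |u − 20| < δ then u > 0 and |√u − √20| < |u − 20|/√20 < ϵ.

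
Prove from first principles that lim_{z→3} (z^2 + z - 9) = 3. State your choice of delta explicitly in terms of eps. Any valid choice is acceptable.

Fix eps > 0. We want delta > 0 such that 0 < |z − 3| < delta implies |(z^2 + z - 9) − 3| < eps.
(z^2 + z - 9) − 3 = z^2 + z - 12 = (z − 3)(z + 4).
So |(z^2 + z - 9) − 3| = |z − 3|·|z + 4|.
Require delta ≤ 1. Then |z − 3| < 1 gives |z| < 4, and by the triangle inequality |z + 4| ≤ 4 + 4 = 8.
Hence |(z^2 + z - 9) − 3| ≤ 8|z − 3| < eps provided |z − 3| < eps/8.
Choosing delta = min(1, eps/8) ensures both conditions, hence |(z^2 + z - 9) − 3| < eps.

delta = min(1, eps/8)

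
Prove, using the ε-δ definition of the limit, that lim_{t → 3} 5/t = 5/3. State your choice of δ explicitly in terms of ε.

Suppose ε > 0. We seek δ > 0 such that 0 < |t − 3| < δ implies |5/t − (5/3)| < ε.
|5/t − (5/3)| = 5·|3 − t|/(3·|t|) = 5|t − 3|/(3|t|).
Restrict δ ≤ 3/2. Then |t − 3| < 3/2 gives |t| > 3/2, so 3|t| > 9/2.
Then |5/t − (5/3)| < 5|t − 3|/(9/2), which is < ε when |t − 3| < (9/10)ε.
Take δ = min(3/2, (9/10)ε). Then 0 < |t − 3| < δ gives both |t − 3| < 3/2 and |t − 3| < (9/10)ε, so |5/t − (5/3)| < ε.

δ = min(3/2, (9/10)ε)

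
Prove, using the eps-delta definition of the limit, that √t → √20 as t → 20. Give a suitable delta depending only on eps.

Suppose eps > 0. We want delta > 0 such that 0 < |t − 20| < delta implies |√t − √20| < eps.
Multiplying by the conjugate, |√t − √20| = |t − 20|/(√t + √20).
Restrict delta ≤ 20 so that |t − 20| < 20 forces t > 0, and then √t + √20 > √20.
Hence |√t − √20| < |t − 20|/√20, which is < eps once |t − 20| < √20·eps.
Take delta = min(20, √20·eps). If 0 < |t − 20| < delta then t > 0 and |√t − √20| < |t − 20|/√20 < eps.

delta = min(20, √20·eps)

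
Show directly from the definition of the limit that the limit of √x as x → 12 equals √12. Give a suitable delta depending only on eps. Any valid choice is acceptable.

delta = min(12, √12·eps)

Suppose eps > 0. We want delta > 0 such that 0 < |x − 12| < delta implies |√x − √12| < eps.
Rationalise: √x − √12 = (x − 12)/(√x + √12), so |√x − √12| = |x − 12|/(√x + √12).
Restrict delta ≤ 12 so that |x − 12| < 12 forces x > 0, and then √x + √12 > √12.
Hence |√x − √12| < |x − 12|/√12, which is < eps once |x − 12| < √12·eps.
Take delta = min(12, √12·eps). If 0 < |x − 12| < delta then x > 0 and |√x − √12| < |x − 12|/√12 < eps.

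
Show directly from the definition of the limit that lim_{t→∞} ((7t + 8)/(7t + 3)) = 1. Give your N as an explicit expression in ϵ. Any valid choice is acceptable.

N = (5/7)/ϵ

Let ϵ > 0. We seek N > 0 such that t > N implies |(7t + 8)/(7t + 3) − 1| < ϵ.
(7t + 8)/(7t + 3) − 1 = (7(7t + 8) − 7(7t + 3)) / (7(7t + 3)) = 35/(7(7t + 3)).
For t > 0 we have 7t + 3 > 7t, so |(7t + 8)/(7t + 3) − 1| = 35/(7(7t + 3)) < 35/(7·7t) = (5/7)/t.
Thus |(7t + 8)/(7t + 3) − 1| < ϵ whenever t > (5/7)/ϵ.
Take N = (5/7)/ϵ. If t > N then |(7t + 8)/(7t + 3) − 1| < (5/7)/t < ϵ.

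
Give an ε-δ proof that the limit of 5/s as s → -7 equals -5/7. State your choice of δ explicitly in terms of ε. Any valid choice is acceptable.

δ = min(7/2, (49/10)ε)

Suppose ε > 0. We seek δ > 0 such that 0 < |s + 7| < δ implies |5/s + 5/7| < ε.
|5/s + 5/7| = 5·|-7 − s|/(7·|s|) = 5|s + 7|/(7|s|).
Restrict δ ≤ 7/2. Then |s + 7| < 7/2 gives |s| > 7/2, so 7|s| > 49/2.
Then |5/s + 5/7| < 5|s + 7|/(49/2), which is < ε when |s + 7| < (49/10)ε.
Take δ = min(7/2, (49/10)ε). Then 0 < |s + 7| < δ gives both |s + 7| < 7/2 and |s + 7| < (49/10)ε, so |5/s + 5/7| < ε.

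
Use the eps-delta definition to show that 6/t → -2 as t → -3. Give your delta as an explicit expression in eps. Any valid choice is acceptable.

Suppose eps > 0. We seek delta > 0 such that 0 < |t + 3| < delta implies |6/t + 2| < eps.
|6/t + 2| = 6·|-3 − t|/(3·|t|) = 6|t + 3|/(3|t|).
Require delta ≤ 3/2 so that |t| > 3 − 3/2 = 3/2, hence 3|t| > 9/2.
Then |6/t + 2| < 6|t + 3|/(9/2), which is < eps when |t + 3| < (3/4)eps.
Take delta = min(3/2, (3/4)eps). Then 0 < |t + 3| < delta gives both |t + 3| < 3/2 and |t + 3| < (3/4)eps, so |6/t + 2| < eps.

delta = min(3/2, (3/4)eps)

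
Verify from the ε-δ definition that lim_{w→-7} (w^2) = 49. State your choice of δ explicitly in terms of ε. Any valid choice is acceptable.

δ = min(2, ε/16)

Fix ε > 0. We seek δ > 0 with 0 < |w + 7| < δ ⇒ |w^2 − 49| < ε.
Factor: w^2 − 49 = (w + 7)(w - 7), so |w^2 − 49| = |w + 7|·|w - 7|.
Restrict δ ≤ 2. Then |w + 7| < 2 gives |w| < 9, so by the triangle inequality |w - 7| ≤ 9 + 7 = 16.
Hence |w^2 − 49| ≤ 16|w + 7|, which is < ε once |w + 7| < ε/16.
Take δ = min(2, ε/16). If 0 < |w + 7| < δ then both bounds hold and |w^2 − 49| ≤ 16|w + 7| < 16·(ε/16) = ε.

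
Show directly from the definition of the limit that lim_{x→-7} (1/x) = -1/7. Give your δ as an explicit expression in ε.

Let ε > 0 be given. We seek δ > 0 such that 0 < |x + 7| < δ implies |1/x + 1/7| < ε.
|1/x + 1/7| = |-7 − x|/(7·|x|) = |x + 7|/(7|x|).
Restrict δ ≤ 7/2. Then |x + 7| < 7/2 gives |x| > 7/2, so 7|x| > 49/2.
Then |1/x + 1/7| < |x + 7|/(49/2), which is < ε when |x + 7| < (49/2)ε.
Take δ = min(7/2, (49/2)ε). Then 0 < |x + 7| < δ gives both |x + 7| < 7/2 and |x + 7| < (49/2)ε, so |1/x + 1/7| < ε.

δ = min(7/2, (49/2)ε)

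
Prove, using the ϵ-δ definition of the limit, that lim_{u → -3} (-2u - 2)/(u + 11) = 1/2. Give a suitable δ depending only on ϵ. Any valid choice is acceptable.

δ = min(4, (8/5)ϵ)

Suppose ϵ > 0. We want δ > 0 with 0 < |u + 3| < δ ⇒ |(-2u - 2)/(u + 11) − (1/2)| < ϵ.
Combining over a common denominator, (-2u - 2)/(u + 11) − (1/2) = [(-2u - 2)·8 − 4·(u + 11)] / [8·(u + 11)] = -20(u + 3) / (8(u + 11)).
So |(-2u - 2)/(u + 11) − (1/2)| = 20|u + 3| / (8·|u + 11|).
Require δ ≤ 4, so |u + 11| ≥ |8| − |u + 3| > 8 − 4 = 4.
Hence |(-2u - 2)/(u + 11) − (1/2)| < 20|u + 3|/(8·4) = (5/8)|u + 3|, which is < ϵ once |u + 3| < (8/5)ϵ.
Take δ = min(4, (8/5)ϵ). Then 0 < |u + 3| < δ forces both bounds, so |(-2u - 2)/(u + 11) − (1/2)| < ϵ.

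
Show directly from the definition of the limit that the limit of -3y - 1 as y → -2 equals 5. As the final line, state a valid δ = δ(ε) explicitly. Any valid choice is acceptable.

δ = ε/3

Suppose ε > 0. We need δ > 0 so that 0 < |y + 2| < δ implies |(-3y - 1) − 5| < ε.
|(-3y - 1) − 5| = |-3y - 6| = 3|y + 2|.
So 3|y + 2| < ε exactly when |y + 2| < ε/3.
Take δ = ε/3. If 0 < |y + 2| < δ then |(-3y - 1) − 5| = 3|y + 2| < 3·(ε/3) = ε.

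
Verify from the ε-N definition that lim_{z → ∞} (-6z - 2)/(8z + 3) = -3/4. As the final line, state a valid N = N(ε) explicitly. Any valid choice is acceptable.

N = (1/32)/ε

Suppose ε > 0. We seek N > 0 such that z > N implies |(-6z - 2)/(8z + 3) + 3/4| < ε.
(-6z - 2)/(8z + 3) + 3/4 = (8(-6z - 2) − (-6)(8z + 3)) / (8(8z + 3)) = 2/(8(8z + 3)).
For z > 0 we have 8z + 3 > 8z, so |(-6z - 2)/(8z + 3) + 3/4| = 2/(8(8z + 3)) < 2/(8·8z) = (1/32)/z.
Thus |(-6z - 2)/(8z + 3) + 3/4| < ε whenever z > (1/32)/ε.
Take N = (1/32)/ε. If z > N then |(-6z - 2)/(8z + 3) + 3/4| < (1/32)/z < ε.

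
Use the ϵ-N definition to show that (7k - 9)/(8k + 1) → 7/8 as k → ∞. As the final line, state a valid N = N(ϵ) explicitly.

Let ϵ > 0. For k ≥ 1, |(7k - 9)/(8k + 1) − (7/8)| = |-79|/(8(8k + 1)) = 79/(8(8k + 1)).
Since 8k + 1 ≥ 8k for k ≥ 1, this is ≤ 79/(8·8k) = (79/64)/k.
So |(7k - 9)/(8k + 1) − (7/8)| < ϵ whenever k > (79/64)/ϵ.
Take N = (79/64)/ϵ. If k > N then |(7k - 9)/(8k + 1) − (7/8)| ≤ (79/64)/k < ϵ.

N = (79/64)/ϵ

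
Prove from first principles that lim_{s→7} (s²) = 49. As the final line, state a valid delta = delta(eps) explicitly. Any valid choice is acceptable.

Fix eps > 0. We seek delta > 0 with 0 < |s − 7| < delta ⇒ |s² − 49| < eps.
Factor: s² − 49 = (s − 7)(s + 7), so |s² − 49| = |s − 7|·|s + 7|.
Impose delta ≤ 1 so that |s| < 8; then |s + 7| ≤ 15.
Hence |s² − 49| ≤ 15|s − 7|, which is < eps once |s − 7| < eps/15.
Take delta = min(1, eps/15). If 0 < |s − 7| < delta then both bounds hold and |s² − 49| ≤ 15|s − 7| < 15·(eps/15) = eps.

delta = min(1, eps/15)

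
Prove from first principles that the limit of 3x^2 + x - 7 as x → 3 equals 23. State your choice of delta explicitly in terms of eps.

Let eps > 0 be given. We want delta > 0 such that 0 < |x − 3| < delta implies |(3x^2 + x - 7) − 23| < eps.
(3x^2 + x - 7) − 23 = 3x^2 + x - 30 = (x − 3)(3x + 10).
So |(3x^2 + x - 7) − 23| = |x − 3|·|3x + 10|.
Require delta ≤ 2. Then |x − 3| < 2 gives |x| < 5, and by the triangle inequality |3x + 10| ≤ 3·5 + 10 = 25.
Hence |(3x^2 + x - 7) − 23| ≤ 25|x − 3| < eps provided |x − 3| < eps/25.
Choosing delta = min(2, eps/25) ensures both conditions, hence |(3x^2 + x - 7) − 23| < eps.

delta = min(2, eps/25)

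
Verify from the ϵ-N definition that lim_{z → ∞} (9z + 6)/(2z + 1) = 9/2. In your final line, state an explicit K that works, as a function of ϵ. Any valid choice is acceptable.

K = (3/4)/ϵ

Fix ϵ > 0. We seek K > 0 such that z > K implies |(9z + 6)/(2z + 1) − (9/2)| < ϵ.
(9z + 6)/(2z + 1) − (9/2) = (2(9z + 6) − 9(2z + 1)) / (2(2z + 1)) = 3/(2(2z + 1)).
For z > 0 we have 2z + 1 > 2z, so |(9z + 6)/(2z + 1) − (9/2)| = 3/(2(2z + 1)) < 3/(2·2z) = (3/4)/z.
Thus |(9z + 6)/(2z + 1) − (9/2)| < ϵ whenever z > (3/4)/ϵ.
Take K = (3/4)/ϵ. If z > K then |(9z + 6)/(2z + 1) − (9/2)| < (3/4)/z < ϵ.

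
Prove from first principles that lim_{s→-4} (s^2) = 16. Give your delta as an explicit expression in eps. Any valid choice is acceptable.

delta = min(1, eps/9)

Let eps > 0 be given. We seek delta > 0 with 0 < |s + 4| < delta ⇒ |s^2 − 16| < eps.
Factor: s^2 − 16 = (s + 4)(s - 4), so |s^2 − 16| = |s + 4|·|s - 4|.
Restrict delta ≤ 1. Then |s + 4| < 1 gives |s| < 5, so by the triangle inequality |s - 4| ≤ 5 + 4 = 9.
Hence |s^2 − 16| ≤ 9|s + 4|, which is < eps once |s + 4| < eps/9.
Take delta = min(1, eps/9). If 0 < |s + 4| < delta then both bounds hold and |s^2 − 16| ≤ 9|s + 4| < 9·(eps/9) = eps.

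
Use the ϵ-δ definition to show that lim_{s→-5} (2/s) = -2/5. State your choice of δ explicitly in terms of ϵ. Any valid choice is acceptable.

Fix ϵ > 0. We seek δ > 0 such that 0 < |s + 5| < δ implies |2/s + 2/5| < ϵ.
|2/s + 2/5| = 2·|-5 − s|/(5·|s|) = 2|s + 5|/(5|s|).
Require δ ≤ 5/2 so that |s| > 5 − 5/2 = 5/2, hence 5|s| > 25/2.
Then |2/s + 2/5| < 2|s + 5|/(25/2), which is < ϵ when |s + 5| < (25/4)ϵ.
Take δ = min(5/2, (25/4)ϵ). Then 0 < |s + 5| < δ gives both |s + 5| < 5/2 and |s + 5| < (25/4)ϵ, so |2/s + 2/5| < ϵ.

δ = min(5/2, (25/4)ϵ)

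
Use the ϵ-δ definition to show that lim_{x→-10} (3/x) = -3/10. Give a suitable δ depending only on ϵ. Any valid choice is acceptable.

δ = min(5, (50/3)ϵ)

Suppose ϵ > 0. We seek δ > 0 such that 0 < |x + 10| < δ implies |3/x + 3/10| < ϵ.
|3/x + 3/10| = 3·|-10 − x|/(10·|x|) = 3|x + 10|/(10|x|).
Restrict δ ≤ 5. Then |x + 10| < 5 gives |x| > 5, so 10|x| > 50.
Then |3/x + 3/10| < 3|x + 10|/50, which is < ϵ when |x + 10| < (50/3)ϵ.
Take δ = min(5, (50/3)ϵ). Then 0 < |x + 10| < δ gives both |x + 10| < 5 and |x + 10| < (50/3)ϵ, so |3/x + 3/10| < ϵ.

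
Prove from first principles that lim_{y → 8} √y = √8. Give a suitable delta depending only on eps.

delta = min(8, √8·eps)

Let eps > 0 be given. We want delta > 0 such that 0 < |y − 8| < delta implies |√y − √8| < eps.
Rationalise: √y − √8 = (y − 8)/(√y + √8), so |√y − √8| = |y − 8|/(√y + √8).
Restrict delta ≤ 8 so that |y − 8| < 8 forces y > 0, and then √y + √8 > √8.
Hence |√y − √8| < |y − 8|/√8, which is < eps once |y − 8| < √8·eps.
Take delta = min(8, √8·eps). If 0 < |y − 8| < delta then y > 0 and |√y − √8| < |y − 8|/√8 < eps.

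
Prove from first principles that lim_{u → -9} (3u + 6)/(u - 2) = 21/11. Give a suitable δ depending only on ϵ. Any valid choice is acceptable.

Suppose ϵ > 0. We want δ > 0 with 0 < |u + 9| < δ ⇒ |(3u + 6)/(u - 2) − (21/11)| < ϵ.
Combining over a common denominator, (3u + 6)/(u - 2) − (21/11) = [(3u + 6)·(-11) − (-21)·(u - 2)] / [(-11)·(u - 2)] = -12(u + 9) / ((-11)(u - 2)).
So |(3u + 6)/(u - 2) − (21/11)| = 12|u + 9| / (11·|u − 2|).
Restrict δ ≤ 11/2. Then |u + 9| < 11/2 gives |u − 2| = |(u + 9) + (-11)| ≥ 11 − 11/2 = 11/2.
Hence |(3u + 6)/(u - 2) − (21/11)| < 12|u + 9|/(11·(11/2)) = (24/121)|u + 9|, which is < ϵ once |u + 9| < (121/24)ϵ.
Take δ = min(11/2, (121/24)ϵ). Then 0 < |u + 9| < δ forces both bounds, so |(3u + 6)/(u - 2) − (21/11)| < ϵ.

δ = min(11/2, (121/24)ϵ)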